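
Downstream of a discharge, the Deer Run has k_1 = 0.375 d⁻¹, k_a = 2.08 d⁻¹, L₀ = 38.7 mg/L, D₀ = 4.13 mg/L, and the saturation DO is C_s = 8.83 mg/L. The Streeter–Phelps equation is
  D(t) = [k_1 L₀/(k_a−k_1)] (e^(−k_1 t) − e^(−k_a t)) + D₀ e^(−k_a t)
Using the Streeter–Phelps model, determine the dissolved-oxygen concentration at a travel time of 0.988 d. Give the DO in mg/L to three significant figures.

k_1 L₀/(k_a−k_1) = 0.375×38.7/(2.08−0.375) = 14.51/1.705 = 8.512 mg/L.
e^(−k_1 t) = e^(−0.375×0.9880) = 0.6904; e^(−k_a t) = e^(−2.08×0.9880) = 0.1281.
D = 8.512 × (0.6904 − 0.1281) + 4.13 × 0.1281 = 4.786 + 0.5290 = 5.315 mg/L.
DO = C_s − D = 8.83 − 5.315 = 3.515 mg/L.

DO ≈ 3.51 mg/L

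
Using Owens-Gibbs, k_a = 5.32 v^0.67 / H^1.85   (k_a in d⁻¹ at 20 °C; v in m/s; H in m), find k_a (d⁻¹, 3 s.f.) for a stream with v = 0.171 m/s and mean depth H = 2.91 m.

k_a = 5.32 × 0.171^0.67 / 2.91^1.85 = 5.32 × 0.3063 / 7.214 = 0.2258 d⁻¹.

k_a ≈ 0.226 d⁻¹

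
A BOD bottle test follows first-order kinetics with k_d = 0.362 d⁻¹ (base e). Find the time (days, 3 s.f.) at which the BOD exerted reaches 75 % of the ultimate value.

y/L₀ = 1 − e^(−k_d t) = 0.75 ⇒ e^(−k_d t) = 0.250
t = −ln(0.250) / 0.362 = 1.386 / 0.362 = 3.830 d.

t ≈ 3.83 d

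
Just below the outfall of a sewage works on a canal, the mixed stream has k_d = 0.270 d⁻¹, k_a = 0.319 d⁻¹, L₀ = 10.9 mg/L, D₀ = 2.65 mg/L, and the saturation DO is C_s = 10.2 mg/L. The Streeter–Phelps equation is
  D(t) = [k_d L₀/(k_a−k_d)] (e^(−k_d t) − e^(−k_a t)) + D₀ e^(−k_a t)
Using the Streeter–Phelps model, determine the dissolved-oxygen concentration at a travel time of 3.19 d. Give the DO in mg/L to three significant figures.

DO ≈ 5.57 mg/L

k_d L₀/(k_a−k_d) = 0.270×10.9/(0.319−0.270) = 2.943/0.04900 = 60.06 mg/L.
e^(−k_d t) = e^(−0.270×3.190) = 0.4226; e^(−k_a t) = e^(−0.319×3.190) = 0.3615.
D = 60.06 × (0.4226 − 0.3615) + 2.65 × 0.3615 = 3.673 + 0.9579 = 4.631 mg/L.
DO = C_s − D = 10.2 − 4.631 = 5.569 mg/L.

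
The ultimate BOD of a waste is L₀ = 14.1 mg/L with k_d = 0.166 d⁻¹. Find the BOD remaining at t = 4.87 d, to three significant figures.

L ≈ 6.28 mg/L

L_t = L₀ e^(−k_d t) = 14.1 × e^(−0.166×4.87) = 14.1 × 0.4456 = 6.282 mg/L.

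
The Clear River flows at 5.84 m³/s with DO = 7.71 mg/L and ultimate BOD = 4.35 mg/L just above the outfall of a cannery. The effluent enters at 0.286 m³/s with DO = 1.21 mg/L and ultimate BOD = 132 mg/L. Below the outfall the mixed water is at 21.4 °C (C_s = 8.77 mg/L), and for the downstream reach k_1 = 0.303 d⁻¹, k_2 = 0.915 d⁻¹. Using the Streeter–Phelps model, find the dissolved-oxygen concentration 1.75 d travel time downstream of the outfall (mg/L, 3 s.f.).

Mixed DO = (5.84×7.71 + 0.286×1.21)/(5.84+0.286) = 45.37/6.126 = 7.407 mg/L.
Mixed L₀ = (5.84×4.35 + 0.286×132)/(6.126) = 63.16/6.126 = 10.31 mg/L.
Initial deficit D₀ = C_s − DO₀ = 8.77 − 7.407 = 1.363 mg/L.
D(1.75) = [0.303×10.31/(0.915−0.303)](e^(−0.303×1.75) − e^(−0.915×1.75)) + 1.363 e^(−0.915×1.75)
= 5.104 × (0.5885 − 0.2016) + 1.363 × 0.2016 = 2.249 mg/L.
DO = 8.77 − 2.249 = 6.521 mg/L.

DO ≈ 6.52 mg/L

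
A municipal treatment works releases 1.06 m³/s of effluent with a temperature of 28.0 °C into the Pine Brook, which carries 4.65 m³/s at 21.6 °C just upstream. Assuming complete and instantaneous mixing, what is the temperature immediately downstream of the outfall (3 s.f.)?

Flow-weighted mixing: C = (Q_r C_r + Q_w C_w)/(Q_r + Q_w)
= (4.65×21.6 + 1.06×28.0)/(4.65 + 1.06) = 130.1/5.710 = 22.79 °C.

22.8 °C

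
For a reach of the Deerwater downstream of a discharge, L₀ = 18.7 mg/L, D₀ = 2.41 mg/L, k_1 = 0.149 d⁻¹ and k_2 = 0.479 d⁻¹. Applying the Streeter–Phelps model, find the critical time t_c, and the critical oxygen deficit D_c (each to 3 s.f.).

t_c = [1/(k_2−k_1)] ln[(k_2/k_1)(1 − D₀(k_2−k_1)/(k_1 L₀))]
= [1/(0.479−0.149)] ln[(0.479/0.149)(1 − 2.41×0.3300/(0.149×18.7))]
= (1/0.3300) ln[3.215 × 0.7146] = 3.030 × ln(2.297) = 3.030 × 0.8317 = 2.520 d.
D_c = (k_1/k_2) L₀ e^(−k_1 t_c) = (0.149/0.479) × 18.7 × e^(−0.149×2.520) = 0.3111 × 18.7 × 0.6869 = 3.996 mg/L.

t_c ≈ 2.52 d; D_c ≈ 4.00 mg/L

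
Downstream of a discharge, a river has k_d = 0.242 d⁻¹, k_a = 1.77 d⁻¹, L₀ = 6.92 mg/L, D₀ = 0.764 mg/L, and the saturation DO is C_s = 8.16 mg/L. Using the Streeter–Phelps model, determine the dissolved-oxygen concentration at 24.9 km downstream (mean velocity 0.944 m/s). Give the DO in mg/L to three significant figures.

DO ≈ 7.34 mg/L

Travel time t = x/v = 24.9 km / (0.944 m/s) = 24900 m / 0.944 m/s = 26380 s = 0.3053 d.
k_d L₀/(k_a−k_d) = 0.242×6.92/(1.77−0.242) = 1.675/1.528 = 1.096 mg/L.
e^(−k_d t) = e^(−0.242×0.3053) = 0.9288; e^(−k_a t) = e^(−1.77×0.3053) = 0.5825.
D = 1.096 × (0.9288 − 0.5825) + 0.764 × 0.5825 = 0.3795 + 0.4451 = 0.8245 mg/L.
DO = C_s − D = 8.16 − 0.8245 = 7.335 mg/L.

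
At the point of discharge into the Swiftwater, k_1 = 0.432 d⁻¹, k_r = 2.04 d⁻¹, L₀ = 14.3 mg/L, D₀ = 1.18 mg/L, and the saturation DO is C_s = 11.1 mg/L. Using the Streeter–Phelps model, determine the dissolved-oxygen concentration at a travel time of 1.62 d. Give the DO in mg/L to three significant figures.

k_1 L₀/(k_r−k_1) = 0.432×14.3/(2.04−0.432) = 6.178/1.608 = 3.842 mg/L.
e^(−k_1 t) = e^(−0.432×1.620) = 0.4967; e^(−k_r t) = e^(−2.04×1.620) = 0.03671.
D = 3.842 × (0.4967 − 0.03671) + 1.18 × 0.03671 = 1.767 + 0.04331 = 1.810 mg/L.
DO = C_s − D = 11.1 − 1.810 = 9.290 mg/L.

DO ≈ 9.29 mg/L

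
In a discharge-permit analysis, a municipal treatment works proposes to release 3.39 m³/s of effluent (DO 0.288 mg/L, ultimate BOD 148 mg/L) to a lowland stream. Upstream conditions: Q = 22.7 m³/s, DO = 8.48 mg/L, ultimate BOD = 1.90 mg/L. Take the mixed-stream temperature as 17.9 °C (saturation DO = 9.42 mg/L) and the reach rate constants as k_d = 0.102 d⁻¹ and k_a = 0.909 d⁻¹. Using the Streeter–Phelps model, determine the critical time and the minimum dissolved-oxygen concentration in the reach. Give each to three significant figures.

Mixed DO = (22.7×8.48 + 3.39×0.288)/(22.7+3.39) = 193.5/26.09 = 7.416 mg/L.
Mixed L₀ = (22.7×1.90 + 3.39×148)/(26.09) = 544.9/26.09 = 20.88 mg/L.
Initial deficit D₀ = C_s − DO₀ = 9.42 − 7.416 = 2.004 mg/L.
t_c = (1/0.8070) ln[(0.909/0.102)(1 − 2.004×0.8070/(0.102×20.88))] = 1.239 × ln(2.144) = 0.9453 d.
D_c = (0.102/0.909) × 20.88 × e^(−0.102×0.9453) = 0.1122 × 20.88 × 0.9081 = 2.128 mg/L.
Minimum DO = 9.42 − 2.128 = 7.292 mg/L.

t_c ≈ 0.945 d; minimum DO ≈ 7.29 mg/L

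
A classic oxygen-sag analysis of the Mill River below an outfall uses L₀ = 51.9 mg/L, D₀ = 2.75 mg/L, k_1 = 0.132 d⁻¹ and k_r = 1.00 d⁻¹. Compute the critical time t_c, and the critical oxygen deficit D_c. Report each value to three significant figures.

At the critical point dD/dt = 0, so k_1 L₀ e^(−k_1 t) = k_r D. Substituting D(t) from the Streeter–Phelps equation and solving for t gives
t_c = ln[(k_r/k_1)(1 − D₀(k_r−k_1)/(k_1 L₀))] / (k_r−k_1).
Here k_r−k_1 = 0.8680 d⁻¹ and 1 − D₀(k_r−k_1)/(k_1 L₀) = 1 − 2.75×0.8680/(0.132×51.9) = 0.6516, so
t_c = ln(7.576 × 0.6516) / 0.8680 = 1.597 / 0.8680 = 1.839 d.
L(t_c) = L₀ e^(−k_1 t_c) = 51.9 × 0.7844 = 40.71 mg/L, and at the critical point k_r D_c = k_1 L, so D_c = (0.132/1.00) × 40.71 = 5.374 mg/L.

t_c ≈ 1.84 d; D_c ≈ 5.37 mg/L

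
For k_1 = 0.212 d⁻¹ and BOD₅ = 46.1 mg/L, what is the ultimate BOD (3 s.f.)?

BOD₅ = L₀(1 − e^(−5k_1)) ⇒ L₀ = BOD₅ / (1 − e^(−5×0.212))
= 46.1 / (1 − 0.3465) = 46.1 / 0.6535 = 70.54 mg/L.

L₀ ≈ 70.5 mg/L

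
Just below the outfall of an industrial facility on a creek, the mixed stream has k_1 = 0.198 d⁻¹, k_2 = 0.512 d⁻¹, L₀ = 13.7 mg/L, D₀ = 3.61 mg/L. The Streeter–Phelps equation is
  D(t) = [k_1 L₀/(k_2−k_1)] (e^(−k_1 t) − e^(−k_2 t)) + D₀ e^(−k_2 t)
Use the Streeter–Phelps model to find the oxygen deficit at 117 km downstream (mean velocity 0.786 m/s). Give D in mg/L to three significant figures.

Travel time t = x/v = 117 km / (0.786 m/s) = 117000 m / 0.786 m/s = 148900 s = 1.723 d.
k_1 L₀/(k_2−k_1) = 0.198×13.7/(0.512−0.198) = 2.713/0.3140 = 8.639 mg/L.
e^(−k_1 t) = e^(−0.198×1.723) = 0.7110; e^(−k_2 t) = e^(−0.512×1.723) = 0.4139.
D = 8.639 × (0.7110 − 0.4139) + 3.61 × 0.4139 = 2.566 + 1.494 = 4.060 mg/L.

D ≈ 4.06 mg/L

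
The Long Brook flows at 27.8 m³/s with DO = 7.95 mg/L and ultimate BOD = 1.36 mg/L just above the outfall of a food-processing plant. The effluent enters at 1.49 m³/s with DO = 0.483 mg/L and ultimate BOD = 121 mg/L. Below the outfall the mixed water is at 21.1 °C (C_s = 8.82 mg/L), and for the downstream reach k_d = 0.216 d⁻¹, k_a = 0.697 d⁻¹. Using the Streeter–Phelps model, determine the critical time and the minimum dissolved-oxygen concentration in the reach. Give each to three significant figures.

t_c ≈ 1.46 d; minimum DO ≈ 7.14 mg/L

Mixed DO = (27.8×7.95 + 1.49×0.483)/(27.8+1.49) = 221.7/29.29 = 7.570 mg/L.
Mixed L₀ = (27.8×1.36 + 1.49×121)/(29.29) = 218.1/29.29 = 7.446 mg/L.
Initial deficit D₀ = C_s − DO₀ = 8.82 − 7.570 = 1.250 mg/L.
t_c = (1/0.4810) ln[(0.697/0.216)(1 − 1.250×0.4810/(0.216×7.446))] = 2.079 × ln(2.021) = 1.462 d.
D_c = (0.216/0.697) × 7.446 × e^(−0.216×1.462) = 0.3099 × 7.446 × 0.7291 = 1.683 mg/L.
Minimum DO = 8.82 − 1.683 = 7.137 mg/L.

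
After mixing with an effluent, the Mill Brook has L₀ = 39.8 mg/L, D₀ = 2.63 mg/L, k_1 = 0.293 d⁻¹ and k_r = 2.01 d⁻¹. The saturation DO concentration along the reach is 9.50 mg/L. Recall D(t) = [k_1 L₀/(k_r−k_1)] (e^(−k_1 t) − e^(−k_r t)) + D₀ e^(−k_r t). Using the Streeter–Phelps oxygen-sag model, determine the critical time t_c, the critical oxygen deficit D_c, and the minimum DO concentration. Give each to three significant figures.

At the critical point dD/dt = 0, so k_1 L₀ e^(−k_1 t) = k_r D. Substituting D(t) from the Streeter–Phelps equation and solving for t gives
t_c = ln[(k_r/k_1)(1 − D₀(k_r−k_1)/(k_1 L₀))] / (k_r−k_1).
Here k_r−k_1 = 1.717 d⁻¹ and 1 − D₀(k_r−k_1)/(k_1 L₀) = 1 − 2.63×1.717/(0.293×39.8) = 0.6128, so
t_c = ln(6.860 × 0.6128) / 1.717 = 1.436 / 1.717 = 0.8363 d.
D_c = (k_1/k_r) L₀ e^(−k_1 t_c) = (0.293/2.01) × 39.8 × e^(−0.293×0.8363) = 0.1458 × 39.8 × 0.7827 = 4.541 mg/L.
Minimum DO = C_s − D_c = 9.50 − 4.541 = 4.959 mg/L.

t_c ≈ 0.836 d; D_c ≈ 4.54 mg/L; min DO ≈ 4.96 mg/L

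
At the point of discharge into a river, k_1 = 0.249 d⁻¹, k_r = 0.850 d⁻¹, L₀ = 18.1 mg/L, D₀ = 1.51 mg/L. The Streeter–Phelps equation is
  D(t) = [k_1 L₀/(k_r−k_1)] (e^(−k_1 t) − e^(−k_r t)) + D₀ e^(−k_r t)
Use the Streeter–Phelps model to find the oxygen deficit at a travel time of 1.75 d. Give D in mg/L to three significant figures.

k_1 L₀/(k_r−k_1) = 0.249×18.1/(0.850−0.249) = 4.507/0.6010 = 7.499 mg/L.
e^(−k_1 t) = e^(−0.249×1.750) = 0.6468; e^(−k_r t) = e^(−0.850×1.750) = 0.2259.
D = 7.499 × (0.6468 − 0.2259) + 1.51 × 0.2259 = 3.156 + 0.3412 = 3.497 mg/L.

D ≈ 3.50 mg/L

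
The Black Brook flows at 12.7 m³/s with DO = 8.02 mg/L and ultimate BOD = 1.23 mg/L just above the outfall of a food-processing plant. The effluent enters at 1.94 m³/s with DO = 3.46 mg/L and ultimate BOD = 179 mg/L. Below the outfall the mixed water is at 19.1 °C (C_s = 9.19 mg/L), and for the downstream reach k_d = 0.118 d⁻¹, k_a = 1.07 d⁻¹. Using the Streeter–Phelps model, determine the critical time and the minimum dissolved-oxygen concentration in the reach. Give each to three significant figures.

Mixed DO = (12.7×8.02 + 1.94×3.46)/(12.7+1.94) = 108.6/14.64 = 7.416 mg/L.
Mixed L₀ = (12.7×1.23 + 1.94×179)/(14.64) = 362.9/14.64 = 24.79 mg/L.
Initial deficit D₀ = C_s − DO₀ = 9.19 − 7.416 = 1.774 mg/L.
t_c = (1/0.9520) ln[(1.07/0.118)(1 − 1.774×0.9520/(0.118×24.79))] = 1.050 × ln(3.831) = 1.411 d.
D_c = (0.118/1.07) × 24.79 × e^(−0.118×1.411) = 0.1103 × 24.79 × 0.8466 = 2.314 mg/L.
Minimum DO = 9.19 − 2.314 = 6.876 mg/L.

t_c ≈ 1.41 d; minimum DO ≈ 6.88 mg/L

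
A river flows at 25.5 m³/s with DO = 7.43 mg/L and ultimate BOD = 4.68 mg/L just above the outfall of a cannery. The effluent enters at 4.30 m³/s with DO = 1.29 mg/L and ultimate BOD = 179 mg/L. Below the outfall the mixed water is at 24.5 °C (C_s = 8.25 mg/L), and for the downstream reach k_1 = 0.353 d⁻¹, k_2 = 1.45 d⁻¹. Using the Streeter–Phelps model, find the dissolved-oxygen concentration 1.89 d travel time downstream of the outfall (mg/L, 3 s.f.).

DO ≈ 3.83 mg/L

Mixed DO = (25.5×7.43 + 4.30×1.29)/(25.5+4.30) = 195.0/29.80 = 6.544 mg/L.
Mixed L₀ = (25.5×4.68 + 4.30×179)/(29.80) = 889.0/29.80 = 29.83 mg/L.
Initial deficit D₀ = C_s − DO₀ = 8.25 − 6.544 = 1.706 mg/L.
D(1.89) = [0.353×29.83/(1.45−0.353)](e^(−0.353×1.89) − e^(−1.45×1.89)) + 1.706 e^(−1.45×1.89)
= 9.600 × (0.5132 − 0.06454) + 1.706 × 0.06454 = 4.417 mg/L.
DO = 8.25 − 4.417 = 3.833 mg/L.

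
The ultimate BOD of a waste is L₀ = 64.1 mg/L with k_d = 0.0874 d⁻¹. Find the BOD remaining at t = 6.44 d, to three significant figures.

L ≈ 36.5 mg/L

L_t = L₀ e^(−k_d t) = 64.1 × e^(−0.0874×6.44) = 64.1 × 0.5696 = 36.51 mg/L.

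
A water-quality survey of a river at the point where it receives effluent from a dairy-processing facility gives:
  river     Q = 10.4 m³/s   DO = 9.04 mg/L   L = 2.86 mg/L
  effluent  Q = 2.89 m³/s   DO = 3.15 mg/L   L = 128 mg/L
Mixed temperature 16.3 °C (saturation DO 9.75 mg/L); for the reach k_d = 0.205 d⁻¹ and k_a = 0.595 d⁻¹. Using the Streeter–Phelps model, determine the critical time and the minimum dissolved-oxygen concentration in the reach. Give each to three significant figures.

Mixed DO = (10.4×9.04 + 2.89×3.15)/(10.4+2.89) = 103.1/13.29 = 7.759 mg/L.
Mixed L₀ = (10.4×2.86 + 2.89×128)/(13.29) = 399.7/13.29 = 30.07 mg/L.
Initial deficit D₀ = C_s − DO₀ = 9.75 − 7.759 = 1.991 mg/L.
t_c = (1/0.3900) ln[(0.595/0.205)(1 − 1.991×0.3900/(0.205×30.07))] = 2.564 × ln(2.537) = 2.387 d.
D_c = (0.205/0.595) × 30.07 × e^(−0.205×2.387) = 0.3445 × 30.07 × 0.6130 = 6.352 mg/L.
Minimum DO = 9.75 − 6.352 = 3.398 mg/L.

t_c ≈ 2.39 d; minimum DO ≈ 3.40 mg/L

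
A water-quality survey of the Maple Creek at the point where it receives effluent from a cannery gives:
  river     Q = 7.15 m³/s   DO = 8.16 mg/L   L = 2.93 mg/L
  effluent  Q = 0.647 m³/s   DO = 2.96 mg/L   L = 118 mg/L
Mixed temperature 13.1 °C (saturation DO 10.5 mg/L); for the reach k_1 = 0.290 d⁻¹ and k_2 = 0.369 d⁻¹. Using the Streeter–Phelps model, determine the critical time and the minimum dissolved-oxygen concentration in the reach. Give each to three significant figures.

Mixed DO = (7.15×8.16 + 0.647×2.96)/(7.15+0.647) = 60.26/7.797 = 7.729 mg/L.
Mixed L₀ = (7.15×2.93 + 0.647×118)/(7.797) = 97.30/7.797 = 12.48 mg/L.
Initial deficit D₀ = C_s − DO₀ = 10.5 − 7.729 = 2.771 mg/L.
t_c = (1/0.07900) ln[(0.369/0.290)(1 − 2.771×0.07900/(0.290×12.48))] = 12.66 × ln(1.195) = 2.260 d.
D_c = (0.290/0.369) × 12.48 × e^(−0.290×2.260) = 0.7859 × 12.48 × 0.5193 = 5.093 mg/L.
Minimum DO = 10.5 − 5.093 = 5.407 mg/L.

t_c ≈ 2.26 d; minimum DO ≈ 5.41 mg/L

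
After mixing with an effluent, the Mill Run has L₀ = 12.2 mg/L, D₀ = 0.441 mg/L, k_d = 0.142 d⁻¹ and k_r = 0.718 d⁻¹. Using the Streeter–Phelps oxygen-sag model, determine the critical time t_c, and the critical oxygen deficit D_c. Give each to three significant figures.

t_c ≈ 2.54 d; D_c ≈ 1.68 mg/L

t_c = [1/(k_r−k_d)] ln[(k_r/k_d)(1 − D₀(k_r−k_d)/(k_d L₀))]
= [1/(0.718−0.142)] ln[(0.718/0.142)(1 − 0.441×0.5760/(0.142×12.2))]
= (1/0.5760) ln[5.056 × 0.8534] = 1.736 × ln(4.315) = 1.736 × 1.462 = 2.538 d.
L(t_c) = L₀ e^(−k_d t_c) = 12.2 × 0.6974 = 8.508 mg/L, and at the critical point k_r D_c = k_d L, so D_c = (0.142/0.718) × 8.508 = 1.683 mg/L.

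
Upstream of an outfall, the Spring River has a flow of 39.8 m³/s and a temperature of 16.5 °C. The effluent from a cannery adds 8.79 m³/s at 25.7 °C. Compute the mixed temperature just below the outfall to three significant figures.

18.2 °C

Flow-weighted mixing: C = (Q_r C_r + Q_w C_w)/(Q_r + Q_w)
= (39.8×16.5 + 8.79×25.7)/(39.8 + 8.79) = 882.6/48.59 = 18.16 °C.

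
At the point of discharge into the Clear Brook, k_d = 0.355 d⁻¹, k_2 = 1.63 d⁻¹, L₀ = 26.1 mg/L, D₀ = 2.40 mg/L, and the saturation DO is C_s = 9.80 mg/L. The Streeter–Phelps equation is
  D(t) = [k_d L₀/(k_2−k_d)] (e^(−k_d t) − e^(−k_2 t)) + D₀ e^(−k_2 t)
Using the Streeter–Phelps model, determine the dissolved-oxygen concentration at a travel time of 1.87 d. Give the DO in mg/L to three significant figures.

DO ≈ 6.29 mg/L

k_d L₀/(k_2−k_d) = 0.355×26.1/(1.63−0.355) = 9.265/1.275 = 7.267 mg/L.
e^(−k_d t) = e^(−0.355×1.870) = 0.5149; e^(−k_2 t) = e^(−1.63×1.870) = 0.04745.
D = 7.267 × (0.5149 − 0.04745) + 2.40 × 0.04745 = 3.397 + 0.1139 = 3.511 mg/L.
DO = C_s − D = 9.80 − 3.511 = 6.289 mg/L.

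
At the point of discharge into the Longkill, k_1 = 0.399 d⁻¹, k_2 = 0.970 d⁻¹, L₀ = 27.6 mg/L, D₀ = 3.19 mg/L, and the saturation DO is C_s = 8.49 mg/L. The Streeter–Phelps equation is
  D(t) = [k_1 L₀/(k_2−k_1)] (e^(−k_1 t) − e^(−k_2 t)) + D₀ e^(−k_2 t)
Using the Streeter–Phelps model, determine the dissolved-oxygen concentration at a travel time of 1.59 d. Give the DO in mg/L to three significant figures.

k_1 L₀/(k_2−k_1) = 0.399×27.6/(0.970−0.399) = 11.01/0.5710 = 19.29 mg/L.
e^(−k_1 t) = e^(−0.399×1.590) = 0.5302; e^(−k_2 t) = e^(−0.970×1.590) = 0.2139.
D = 19.29 × (0.5302 − 0.2139) + 3.19 × 0.2139 = 6.101 + 0.6823 = 6.784 mg/L.
DO = C_s − D = 8.49 − 6.784 = 1.706 mg/L.

DO ≈ 1.71 mg/L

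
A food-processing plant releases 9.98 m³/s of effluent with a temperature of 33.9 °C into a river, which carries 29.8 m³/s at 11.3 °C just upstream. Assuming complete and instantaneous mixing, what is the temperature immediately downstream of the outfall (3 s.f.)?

Flow-weighted mixing: C = (Q_r C_r + Q_w C_w)/(Q_r + Q_w)
= (29.8×11.3 + 9.98×33.9)/(29.8 + 9.98) = 675.1/39.78 = 16.97 °C.

17.0 °C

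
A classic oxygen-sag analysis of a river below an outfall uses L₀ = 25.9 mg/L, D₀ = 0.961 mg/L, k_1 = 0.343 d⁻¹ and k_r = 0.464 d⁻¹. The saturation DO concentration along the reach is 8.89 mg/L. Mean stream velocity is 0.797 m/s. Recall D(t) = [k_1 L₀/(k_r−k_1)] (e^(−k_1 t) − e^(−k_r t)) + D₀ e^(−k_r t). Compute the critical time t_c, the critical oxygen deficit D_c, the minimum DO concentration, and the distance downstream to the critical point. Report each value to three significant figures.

t_c ≈ 2.39 d; D_c ≈ 8.44 mg/L; min DO ≈ 0.451 mg/L; x_c ≈ 164 km

With k_r/k_1 = 1.353 and 1 − D₀(k_r−k_1)/(k_1 L₀) = 0.9869,
t_c = ln(1.353 × 0.9869) / (0.464 − 0.343) = ln(1.335) / 0.1210 = 0.2890/0.1210 = 2.388 d.
L(t_c) = L₀ e^(−k_1 t_c) = 25.9 × 0.4408 = 11.42 mg/L, and at the critical point k_r D_c = k_1 L, so D_c = (0.343/0.464) × 11.42 = 8.439 mg/L.
Minimum DO = C_s − D_c = 8.89 − 8.439 = 0.4505 mg/L.
x_c = v t_c = 0.797 m/s × 2.388 d × 86400 s/d = 164500 m ≈ 164 km.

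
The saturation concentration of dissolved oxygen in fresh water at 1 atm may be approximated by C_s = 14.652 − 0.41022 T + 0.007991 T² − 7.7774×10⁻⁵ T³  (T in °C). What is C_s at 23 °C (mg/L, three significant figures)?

C_s = 14.652 − 0.41022×23 + 0.007991×23² − 7.7774×10⁻⁵×23³ = 8.498 mg/L.

C_s ≈ 8.50 mg/L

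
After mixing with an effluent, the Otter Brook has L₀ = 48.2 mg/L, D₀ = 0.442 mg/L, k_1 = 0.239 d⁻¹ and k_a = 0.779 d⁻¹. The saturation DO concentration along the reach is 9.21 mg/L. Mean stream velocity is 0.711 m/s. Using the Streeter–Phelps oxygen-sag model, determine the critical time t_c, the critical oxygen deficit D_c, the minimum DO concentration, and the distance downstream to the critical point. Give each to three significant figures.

With k_a/k_1 = 3.259 and 1 − D₀(k_a−k_1)/(k_1 L₀) = 0.9793,
t_c = ln(3.259 × 0.9793) / (0.779 − 0.239) = ln(3.192) / 0.5400 = 1.161/0.5400 = 2.149 d.
L(t_c) = L₀ e^(−k_1 t_c) = 48.2 × 0.5983 = 28.84 mg/L, and at the critical point k_a D_c = k_1 L, so D_c = (0.239/0.779) × 28.84 = 8.847 mg/L.
Minimum DO = C_s − D_c = 9.21 − 8.847 = 0.3625 mg/L.
x_c = v t_c = 0.711 m/s × 2.149 d × 86400 s/d = 132000 m ≈ 132 km.

t_c ≈ 2.15 d; D_c ≈ 8.85 mg/L; min DO ≈ 0.363 mg/L; x_c ≈ 132 km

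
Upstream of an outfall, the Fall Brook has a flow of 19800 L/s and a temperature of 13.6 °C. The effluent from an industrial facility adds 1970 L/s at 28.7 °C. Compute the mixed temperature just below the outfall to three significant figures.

15.0 °C

Flow-weighted mixing: C = (Q_r C_r + Q_w C_w)/(Q_r + Q_w)
= (19800×13.6 + 1970×28.7)/(19800 + 1970) = 325800/21770 = 14.97 °C.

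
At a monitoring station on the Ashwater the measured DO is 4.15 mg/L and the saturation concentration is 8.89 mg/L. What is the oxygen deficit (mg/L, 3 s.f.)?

D ≈ 4.74 mg/L

D = C_s − C = 8.89 − 4.15 = 4.74 mg/L.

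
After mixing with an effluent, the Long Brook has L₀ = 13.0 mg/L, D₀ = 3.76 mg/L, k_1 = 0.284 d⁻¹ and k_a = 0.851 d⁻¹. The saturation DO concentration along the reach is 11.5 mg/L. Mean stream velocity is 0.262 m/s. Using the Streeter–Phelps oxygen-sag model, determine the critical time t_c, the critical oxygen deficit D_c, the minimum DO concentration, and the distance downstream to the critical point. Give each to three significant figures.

t_c ≈ 0.416 d; D_c ≈ 3.85 mg/L; min DO ≈ 7.65 mg/L; x_c ≈ 9.42 km

t_c = [1/(k_a−k_1)] ln[(k_a/k_1)(1 − D₀(k_a−k_1)/(k_1 L₀))]
= [1/(0.851−0.284)] ln[(0.851/0.284)(1 − 3.76×0.5670/(0.284×13.0))]
= (1/0.5670) ln[2.996 × 0.4226] = 1.764 × ln(1.266) = 1.764 × 0.2360 = 0.4162 d.
L(t_c) = L₀ e^(−k_1 t_c) = 13.0 × 0.8885 = 11.55 mg/L, and at the critical point k_a D_c = k_1 L, so D_c = (0.284/0.851) × 11.55 = 3.855 mg/L.
Minimum DO = C_s − D_c = 11.5 − 3.855 = 7.645 mg/L.
x_c = v t_c = 0.262 m/s × 0.4162 d × 86400 s/d = 9422 m ≈ 9.42 km.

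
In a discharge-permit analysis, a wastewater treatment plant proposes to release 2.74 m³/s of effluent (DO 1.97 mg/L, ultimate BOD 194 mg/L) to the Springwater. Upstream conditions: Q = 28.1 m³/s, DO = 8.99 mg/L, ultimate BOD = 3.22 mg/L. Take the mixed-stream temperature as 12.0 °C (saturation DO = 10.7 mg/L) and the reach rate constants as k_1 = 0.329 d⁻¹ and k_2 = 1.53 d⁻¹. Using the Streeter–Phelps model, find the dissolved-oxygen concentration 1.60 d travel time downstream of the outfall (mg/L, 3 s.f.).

Mixed DO = (28.1×8.99 + 2.74×1.97)/(28.1+2.74) = 258.0/30.84 = 8.366 mg/L.
Mixed L₀ = (28.1×3.22 + 2.74×194)/(30.84) = 622.0/30.84 = 20.17 mg/L.
Initial deficit D₀ = C_s − DO₀ = 10.7 − 8.366 = 2.334 mg/L.
D(1.60) = [0.329×20.17/(1.53−0.329)](e^(−0.329×1.60) − e^(−1.53×1.60)) + 2.334 e^(−1.53×1.60)
= 5.525 × (0.5907 − 0.08647) + 2.334 × 0.08647 = 2.988 mg/L.
DO = 10.7 − 2.988 = 7.712 mg/L.

DO ≈ 7.71 mg/L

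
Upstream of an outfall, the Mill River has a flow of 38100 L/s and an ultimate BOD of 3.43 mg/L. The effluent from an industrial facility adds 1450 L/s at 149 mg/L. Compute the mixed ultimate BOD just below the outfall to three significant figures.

Flow-weighted mixing: C = (Q_r C_r + Q_w C_w)/(Q_r + Q_w)
= (38100×3.43 + 1450×149)/(38100 + 1450) = 346700/39550 = 8.767 mg/L.

8.77 mg/L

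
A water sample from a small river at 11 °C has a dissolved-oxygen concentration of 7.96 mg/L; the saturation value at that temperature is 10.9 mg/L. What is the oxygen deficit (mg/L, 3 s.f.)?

D = C_s − C = 10.9 − 7.96 = 2.94 mg/L.

D ≈ 2.94 mg/L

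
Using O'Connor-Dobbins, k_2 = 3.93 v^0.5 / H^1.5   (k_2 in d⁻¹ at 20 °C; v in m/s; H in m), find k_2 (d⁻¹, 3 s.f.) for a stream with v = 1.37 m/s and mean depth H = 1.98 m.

k_2 = 3.93 × 1.37^0.5 / 1.98^1.5 = 3.93 × 1.170 / 2.786 = 1.651 d⁻¹.

k_2 ≈ 1.65 d⁻¹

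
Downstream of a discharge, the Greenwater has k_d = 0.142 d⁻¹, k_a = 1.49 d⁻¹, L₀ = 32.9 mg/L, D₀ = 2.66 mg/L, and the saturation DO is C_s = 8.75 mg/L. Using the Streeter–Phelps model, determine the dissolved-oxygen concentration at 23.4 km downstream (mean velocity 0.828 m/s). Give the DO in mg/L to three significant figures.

DO ≈ 5.94 mg/L

Travel time t = x/v = 23.4 km / (0.828 m/s) = 23400 m / 0.828 m/s = 28260 s = 0.3271 d.
k_d L₀/(k_a−k_d) = 0.142×32.9/(1.49−0.142) = 4.672/1.348 = 3.466 mg/L.
e^(−k_d t) = e^(−0.142×0.3271) = 0.9546; e^(−k_a t) = e^(−1.49×0.3271) = 0.6142.
D = 3.466 × (0.9546 − 0.6142) + 2.66 × 0.6142 = 1.180 + 1.634 = 2.814 mg/L.
DO = C_s − D = 8.75 − 2.814 = 5.936 mg/L.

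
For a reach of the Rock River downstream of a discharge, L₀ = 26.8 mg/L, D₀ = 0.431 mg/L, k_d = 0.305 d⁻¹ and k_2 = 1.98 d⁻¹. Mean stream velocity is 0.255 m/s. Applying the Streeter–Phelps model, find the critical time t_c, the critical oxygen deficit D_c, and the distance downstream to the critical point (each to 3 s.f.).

t_c ≈ 1.06 d; D_c ≈ 2.99 mg/L; x_c ≈ 23.4 km

With k_2/k_d = 6.492 and 1 − D₀(k_2−k_d)/(k_d L₀) = 0.9117,
t_c = ln(6.492 × 0.9117) / (1.98 − 0.305) = ln(5.918) / 1.675 = 1.778/1.675 = 1.062 d.
L(t_c) = L₀ e^(−k_d t_c) = 26.8 × 0.7234 = 19.39 mg/L, and at the critical point k_2 D_c = k_d L, so D_c = (0.305/1.98) × 19.39 = 2.986 mg/L.
x_c = v t_c = 0.255 m/s × 1.062 d × 86400 s/d = 23390 m ≈ 23.4 km.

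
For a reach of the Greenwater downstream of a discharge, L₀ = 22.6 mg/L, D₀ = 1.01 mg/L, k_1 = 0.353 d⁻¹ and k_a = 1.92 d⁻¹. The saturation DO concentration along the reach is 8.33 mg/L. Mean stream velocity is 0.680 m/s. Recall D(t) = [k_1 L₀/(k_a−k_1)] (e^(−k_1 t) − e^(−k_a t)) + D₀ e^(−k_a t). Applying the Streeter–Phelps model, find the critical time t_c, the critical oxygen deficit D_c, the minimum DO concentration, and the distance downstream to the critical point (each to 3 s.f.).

t_c ≈ 0.940 d; D_c ≈ 2.98 mg/L; min DO ≈ 5.35 mg/L; x_c ≈ 55.2 km

t_c = [1/(k_a−k_1)] ln[(k_a/k_1)(1 − D₀(k_a−k_1)/(k_1 L₀))]
= [1/(1.92−0.353)] ln[(1.92/0.353)(1 − 1.01×1.567/(0.353×22.6))]
= (1/1.567) ln[5.439 × 0.8016] = 0.6382 × ln(4.360) = 0.6382 × 1.472 = 0.9397 d.
D_c = (k_1/k_a) L₀ e^(−k_1 t_c) = (0.353/1.92) × 22.6 × e^(−0.353×0.9397) = 0.1839 × 22.6 × 0.7177 = 2.982 mg/L.
Minimum DO = C_s − D_c = 8.33 − 2.982 = 5.348 mg/L.
x_c = v t_c = 0.680 m/s × 0.9397 d × 86400 s/d = 55210 m ≈ 55.2 km.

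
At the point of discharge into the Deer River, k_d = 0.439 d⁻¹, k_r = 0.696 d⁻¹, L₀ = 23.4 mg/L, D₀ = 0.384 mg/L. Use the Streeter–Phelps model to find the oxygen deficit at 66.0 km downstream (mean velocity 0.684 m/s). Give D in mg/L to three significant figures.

D ≈ 6.28 mg/L

Travel time t = x/v = 66.0 km / (0.684 m/s) = 66000 m / 0.684 m/s = 96490 s = 1.117 d.
k_d L₀/(k_r−k_d) = 0.439×23.4/(0.696−0.439) = 10.27/0.2570 = 39.97 mg/L.
e^(−k_d t) = e^(−0.439×1.117) = 0.6125; e^(−k_r t) = e^(−0.696×1.117) = 0.4596.
D = 39.97 × (0.6125 − 0.4596) + 0.384 × 0.4596 = 6.108 + 0.1765 = 6.284 mg/L.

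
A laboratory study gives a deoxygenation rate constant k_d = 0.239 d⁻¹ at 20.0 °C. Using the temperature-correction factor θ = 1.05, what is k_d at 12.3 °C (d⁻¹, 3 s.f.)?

k_d ≈ 0.164 d⁻¹

k_d(T₂) = k_d(T₁) · θ^(T₂−T₁) = 0.239 × 1.05^(12.3−20.0)
= 0.239 × 1.05^-7.70 = 0.239 × 0.6868 = 0.1641 d⁻¹.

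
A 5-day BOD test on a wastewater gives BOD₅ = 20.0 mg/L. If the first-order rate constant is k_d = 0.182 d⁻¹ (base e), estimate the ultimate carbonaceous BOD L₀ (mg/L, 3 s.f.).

L₀ ≈ 33.5 mg/L

BOD₅ = L₀(1 − e^(−5k_d)) ⇒ L₀ = BOD₅ / (1 − e^(−5×0.182))
= 20.0 / (1 − 0.4025) = 20.0 / 0.5975 = 33.47 mg/L.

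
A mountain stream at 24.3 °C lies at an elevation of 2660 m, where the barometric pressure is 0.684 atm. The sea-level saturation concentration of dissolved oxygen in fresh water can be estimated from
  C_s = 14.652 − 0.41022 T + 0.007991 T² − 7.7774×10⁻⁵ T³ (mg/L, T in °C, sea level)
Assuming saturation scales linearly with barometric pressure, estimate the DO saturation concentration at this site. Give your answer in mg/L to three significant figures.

At sea level: C_s = 14.652 − 0.41022×24.3 + 0.007991×24.3² − 7.7774×10⁻⁵×24.3³ = 8.286 mg/L.
Pressure correction: C_s' = 8.286 × 0.684 = 5.668 mg/L.

C_s ≈ 5.67 mg/L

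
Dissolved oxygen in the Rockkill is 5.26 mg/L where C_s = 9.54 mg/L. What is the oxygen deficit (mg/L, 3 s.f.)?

D = C_s − C = 9.54 − 5.26 = 4.28 mg/L.

D ≈ 4.28 mg/L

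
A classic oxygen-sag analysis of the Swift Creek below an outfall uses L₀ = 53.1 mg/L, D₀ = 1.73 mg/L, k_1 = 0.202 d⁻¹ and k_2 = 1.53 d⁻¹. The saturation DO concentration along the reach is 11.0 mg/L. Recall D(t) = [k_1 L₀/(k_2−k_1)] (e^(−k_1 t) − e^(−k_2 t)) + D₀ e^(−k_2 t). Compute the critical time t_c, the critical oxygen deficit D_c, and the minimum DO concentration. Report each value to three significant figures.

With k_2/k_1 = 7.574 and 1 − D₀(k_2−k_1)/(k_1 L₀) = 0.7858,
t_c = ln(7.574 × 0.7858) / (1.53 − 0.202) = ln(5.952) / 1.328 = 1.784/1.328 = 1.343 d.
L(t_c) = L₀ e^(−k_1 t_c) = 53.1 × 0.7624 = 40.48 mg/L, and at the critical point k_2 D_c = k_1 L, so D_c = (0.202/1.53) × 40.48 = 5.345 mg/L.
Minimum DO = C_s − D_c = 11.0 − 5.345 = 5.655 mg/L.

t_c ≈ 1.34 d; D_c ≈ 5.34 mg/L; min DO ≈ 5.66 mg/L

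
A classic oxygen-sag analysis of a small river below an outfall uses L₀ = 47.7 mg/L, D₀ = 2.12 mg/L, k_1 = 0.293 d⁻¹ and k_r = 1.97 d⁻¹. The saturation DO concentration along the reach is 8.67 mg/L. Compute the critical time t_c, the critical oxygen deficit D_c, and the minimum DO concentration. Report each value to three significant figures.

At the critical point dD/dt = 0, so k_1 L₀ e^(−k_1 t) = k_r D. Substituting D(t) from the Streeter–Phelps equation and solving for t gives
t_c = ln[(k_r/k_1)(1 − D₀(k_r−k_1)/(k_1 L₀))] / (k_r−k_1).
Here k_r−k_1 = 1.677 d⁻¹ and 1 − D₀(k_r−k_1)/(k_1 L₀) = 1 − 2.12×1.677/(0.293×47.7) = 0.7456, so
t_c = ln(6.724 × 0.7456) / 1.677 = 1.612 / 1.677 = 0.9613 d.
L(t_c) = L₀ e^(−k_1 t_c) = 47.7 × 0.7545 = 35.99 mg/L, and at the critical point k_r D_c = k_1 L, so D_c = (0.293/1.97) × 35.99 = 5.353 mg/L.
Minimum DO = C_s − D_c = 8.67 − 5.353 = 3.317 mg/L.

t_c ≈ 0.961 d; D_c ≈ 5.35 mg/L; min DO ≈ 3.32 mg/L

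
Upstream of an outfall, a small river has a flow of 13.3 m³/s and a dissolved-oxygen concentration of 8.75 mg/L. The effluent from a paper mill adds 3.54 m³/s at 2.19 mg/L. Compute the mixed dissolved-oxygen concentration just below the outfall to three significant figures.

7.37 mg/L

Flow-weighted mixing: C = (Q_r C_r + Q_w C_w)/(Q_r + Q_w)
= (13.3×8.75 + 3.54×2.19)/(13.3 + 3.54) = 124.1/16.84 = 7.371 mg/L.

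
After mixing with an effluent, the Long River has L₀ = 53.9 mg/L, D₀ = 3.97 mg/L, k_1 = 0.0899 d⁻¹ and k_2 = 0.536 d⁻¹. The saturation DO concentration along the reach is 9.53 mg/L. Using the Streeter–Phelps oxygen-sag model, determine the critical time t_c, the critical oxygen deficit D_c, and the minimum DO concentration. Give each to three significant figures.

t_c ≈ 2.98 d; D_c ≈ 6.91 mg/L; min DO ≈ 2.62 mg/L

t_c = [1/(k_2−k_1)] ln[(k_2/k_1)(1 − D₀(k_2−k_1)/(k_1 L₀))]
= [1/(0.536−0.0899)] ln[(0.536/0.0899)(1 − 3.97×0.4461/(0.0899×53.9))]
= (1/0.4461) ln[5.962 × 0.6345] = 2.242 × ln(3.783) = 2.242 × 1.331 = 2.983 d.
L(t_c) = L₀ e^(−k_1 t_c) = 53.9 × 0.7648 = 41.22 mg/L, and at the critical point k_2 D_c = k_1 L, so D_c = (0.0899/0.536) × 41.22 = 6.914 mg/L.
Minimum DO = C_s − D_c = 9.53 − 6.914 = 2.616 mg/L.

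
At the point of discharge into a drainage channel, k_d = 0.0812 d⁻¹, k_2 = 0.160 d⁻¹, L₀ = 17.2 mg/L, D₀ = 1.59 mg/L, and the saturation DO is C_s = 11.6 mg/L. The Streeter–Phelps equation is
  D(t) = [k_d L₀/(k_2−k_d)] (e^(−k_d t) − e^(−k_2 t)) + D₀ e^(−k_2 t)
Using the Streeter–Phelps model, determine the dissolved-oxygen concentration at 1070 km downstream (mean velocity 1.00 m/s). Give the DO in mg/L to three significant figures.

Travel time t = x/v = 1070 km / (1.00 m/s) = 1.070×10^6 m / 1.00 m/s = 1.070×10^6 s = 12.38 d.
k_d L₀/(k_2−k_d) = 0.0812×17.2/(0.160−0.0812) = 1.397/0.07880 = 17.72 mg/L.
e^(−k_d t) = e^(−0.0812×12.38) = 0.3658; e^(−k_2 t) = e^(−0.160×12.38) = 0.1379.
D = 17.72 × (0.3658 − 0.1379) + 1.59 × 0.1379 = 4.040 + 0.2192 = 4.260 mg/L.
DO = C_s − D = 11.6 − 4.260 = 7.340 mg/L.

DO ≈ 7.34 mg/L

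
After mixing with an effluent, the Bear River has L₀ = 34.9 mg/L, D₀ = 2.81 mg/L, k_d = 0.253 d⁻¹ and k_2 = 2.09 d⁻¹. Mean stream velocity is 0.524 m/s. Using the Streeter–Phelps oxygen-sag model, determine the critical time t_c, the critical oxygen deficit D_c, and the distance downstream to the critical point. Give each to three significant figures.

At the critical point dD/dt = 0, so k_d L₀ e^(−k_d t) = k_2 D. Substituting D(t) from the Streeter–Phelps equation and solving for t gives
t_c = ln[(k_2/k_d)(1 − D₀(k_2−k_d)/(k_d L₀))] / (k_2−k_d).
Here k_2−k_d = 1.837 d⁻¹ and 1 − D₀(k_2−k_d)/(k_d L₀) = 1 − 2.81×1.837/(0.253×34.9) = 0.4154, so
t_c = ln(8.261 × 0.4154) / 1.837 = 1.233 / 1.837 = 0.6712 d.
D_c = (k_d/k_2) L₀ e^(−k_d t_c) = (0.253/2.09) × 34.9 × e^(−0.253×0.6712) = 0.1211 × 34.9 × 0.8438 = 3.565 mg/L.
x_c = v t_c = 0.524 m/s × 0.6712 d × 86400 s/d = 30390 m ≈ 30.4 km.

t_c ≈ 0.671 d; D_c ≈ 3.56 mg/L; x_c ≈ 30.4 km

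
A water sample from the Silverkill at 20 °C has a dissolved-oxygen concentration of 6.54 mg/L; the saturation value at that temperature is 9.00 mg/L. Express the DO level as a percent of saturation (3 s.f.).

% saturation = C/C_s × 100 = 6.54/9.00 × 100 = 72.7 %.

72.7 % saturation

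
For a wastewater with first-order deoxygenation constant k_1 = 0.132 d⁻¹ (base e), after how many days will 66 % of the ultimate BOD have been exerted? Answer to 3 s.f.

y/L₀ = 1 − e^(−k_1 t) = 0.66 ⇒ e^(−k_1 t) = 0.340
t = −ln(0.340) / 0.132 = 1.079 / 0.132 = 8.173 d.

t ≈ 8.17 d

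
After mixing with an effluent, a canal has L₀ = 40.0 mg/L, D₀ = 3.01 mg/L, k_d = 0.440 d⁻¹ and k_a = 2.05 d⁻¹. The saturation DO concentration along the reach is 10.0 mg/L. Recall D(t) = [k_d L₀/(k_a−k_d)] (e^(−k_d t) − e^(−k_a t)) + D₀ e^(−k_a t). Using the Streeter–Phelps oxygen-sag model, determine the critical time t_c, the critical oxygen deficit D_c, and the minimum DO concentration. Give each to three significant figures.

t_c ≈ 0.756 d; D_c ≈ 6.16 mg/L; min DO ≈ 3.84 mg/L

t_c = [1/(k_a−k_d)] ln[(k_a/k_d)(1 − D₀(k_a−k_d)/(k_d L₀))]
= [1/(2.05−0.440)] ln[(2.05/0.440)(1 − 3.01×1.610/(0.440×40.0))]
= (1/1.610) ln[4.659 × 0.7247] = 0.6211 × ln(3.376) = 0.6211 × 1.217 = 0.7558 d.
D_c = (k_d/k_a) L₀ e^(−k_d t_c) = (0.440/2.05) × 40.0 × e^(−0.440×0.7558) = 0.2146 × 40.0 × 0.7171 = 6.157 mg/L.
Minimum DO = C_s − D_c = 10.0 − 6.157 = 3.843 mg/L.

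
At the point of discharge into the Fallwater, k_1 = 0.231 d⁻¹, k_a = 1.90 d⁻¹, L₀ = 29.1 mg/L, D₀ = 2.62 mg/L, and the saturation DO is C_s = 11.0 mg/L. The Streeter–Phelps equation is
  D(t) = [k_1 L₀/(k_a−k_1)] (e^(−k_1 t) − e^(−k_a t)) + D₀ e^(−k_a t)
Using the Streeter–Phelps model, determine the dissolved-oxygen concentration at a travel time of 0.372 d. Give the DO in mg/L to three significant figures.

DO ≈ 8.00 mg/L

k_1 L₀/(k_a−k_1) = 0.231×29.1/(1.90−0.231) = 6.722/1.669 = 4.028 mg/L.
e^(−k_1 t) = e^(−0.231×0.3720) = 0.9177; e^(−k_a t) = e^(−1.90×0.3720) = 0.4932.
D = 4.028 × (0.9177 − 0.4932) + 2.62 × 0.4932 = 1.709 + 1.292 = 3.002 mg/L.
DO = C_s − D = 11.0 − 3.002 = 7.998 mg/L.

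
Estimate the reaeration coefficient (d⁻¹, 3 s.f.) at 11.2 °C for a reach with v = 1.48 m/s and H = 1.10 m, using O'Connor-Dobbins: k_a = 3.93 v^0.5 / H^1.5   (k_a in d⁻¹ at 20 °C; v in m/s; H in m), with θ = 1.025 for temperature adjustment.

k_a ≈ 3.33 d⁻¹

k_a(20) = 3.93 × 1.48^0.5 / 1.10^1.5 = 3.93 × 1.217 / 1.154 = 4.144 d⁻¹.
k_a(11.2) = 4.144 × 1.025^(11.2−20) = 4.144 × 0.8047 = 3.335 d⁻¹.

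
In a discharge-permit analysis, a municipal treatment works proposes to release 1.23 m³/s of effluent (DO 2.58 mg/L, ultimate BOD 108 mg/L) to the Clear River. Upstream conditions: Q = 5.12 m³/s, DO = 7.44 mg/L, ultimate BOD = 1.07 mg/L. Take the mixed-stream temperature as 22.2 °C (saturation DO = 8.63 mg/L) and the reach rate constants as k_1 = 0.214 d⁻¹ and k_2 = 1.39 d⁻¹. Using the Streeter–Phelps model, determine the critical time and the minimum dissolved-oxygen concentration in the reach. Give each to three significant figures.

t_c ≈ 0.935 d; minimum DO ≈ 5.88 mg/L

Mixed DO = (5.12×7.44 + 1.23×2.58)/(5.12+1.23) = 41.27/6.350 = 6.499 mg/L.
Mixed L₀ = (5.12×1.07 + 1.23×108)/(6.350) = 138.3/6.350 = 21.78 mg/L.
Initial deficit D₀ = C_s − DO₀ = 8.63 − 6.499 = 2.131 mg/L.
t_c = (1/1.176) ln[(1.39/0.214)(1 − 2.131×1.176/(0.214×21.78))] = 0.8503 × ln(3.003) = 0.9350 d.
D_c = (0.214/1.39) × 21.78 × e^(−0.214×0.9350) = 0.1540 × 21.78 × 0.8187 = 2.745 mg/L.
Minimum DO = 8.63 − 2.745 = 5.885 mg/L.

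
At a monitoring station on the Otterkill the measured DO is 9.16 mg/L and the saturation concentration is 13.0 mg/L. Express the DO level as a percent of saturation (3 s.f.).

% saturation = C/C_s × 100 = 9.16/13.0 × 100 = 70.5 %.

70.5 % saturation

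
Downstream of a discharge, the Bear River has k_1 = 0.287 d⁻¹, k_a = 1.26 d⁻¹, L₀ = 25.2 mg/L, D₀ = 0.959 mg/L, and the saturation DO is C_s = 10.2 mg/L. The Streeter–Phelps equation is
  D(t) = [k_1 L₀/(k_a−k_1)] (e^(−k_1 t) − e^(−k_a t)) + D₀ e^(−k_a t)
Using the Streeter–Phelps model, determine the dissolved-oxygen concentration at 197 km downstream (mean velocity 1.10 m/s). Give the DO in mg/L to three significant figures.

Travel time t = x/v = 197 km / (1.10 m/s) = 197000 m / 1.10 m/s = 179100 s = 2.073 d.
k_1 L₀/(k_a−k_1) = 0.287×25.2/(1.26−0.287) = 7.232/0.9730 = 7.433 mg/L.
e^(−k_1 t) = e^(−0.287×2.073) = 0.5516; e^(−k_a t) = e^(−1.26×2.073) = 0.07341.
D = 7.433 × (0.5516 − 0.07341) + 0.959 × 0.07341 = 3.555 + 0.07040 = 3.625 mg/L.
DO = C_s − D = 10.2 − 3.625 = 6.575 mg/L.

DO ≈ 6.58 mg/L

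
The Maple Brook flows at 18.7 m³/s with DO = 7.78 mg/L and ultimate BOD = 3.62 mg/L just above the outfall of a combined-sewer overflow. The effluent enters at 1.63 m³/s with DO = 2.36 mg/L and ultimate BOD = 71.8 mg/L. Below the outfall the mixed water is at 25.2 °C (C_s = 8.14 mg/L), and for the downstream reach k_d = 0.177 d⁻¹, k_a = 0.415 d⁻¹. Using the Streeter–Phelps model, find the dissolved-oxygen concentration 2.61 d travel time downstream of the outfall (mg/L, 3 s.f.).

DO ≈ 5.90 mg/L

Mixed DO = (18.7×7.78 + 1.63×2.36)/(18.7+1.63) = 149.3/20.33 = 7.345 mg/L.
Mixed L₀ = (18.7×3.62 + 1.63×71.8)/(20.33) = 184.7/20.33 = 9.086 mg/L.
Initial deficit D₀ = C_s − DO₀ = 8.14 − 7.345 = 0.7946 mg/L.
D(2.61) = [0.177×9.086/(0.415−0.177)](e^(−0.177×2.61) − e^(−0.415×2.61)) + 0.7946 e^(−0.415×2.61)
= 6.758 × (0.6300 − 0.3385) + 0.7946 × 0.3385 = 2.239 mg/L.
DO = 8.14 − 2.239 = 5.901 mg/L.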